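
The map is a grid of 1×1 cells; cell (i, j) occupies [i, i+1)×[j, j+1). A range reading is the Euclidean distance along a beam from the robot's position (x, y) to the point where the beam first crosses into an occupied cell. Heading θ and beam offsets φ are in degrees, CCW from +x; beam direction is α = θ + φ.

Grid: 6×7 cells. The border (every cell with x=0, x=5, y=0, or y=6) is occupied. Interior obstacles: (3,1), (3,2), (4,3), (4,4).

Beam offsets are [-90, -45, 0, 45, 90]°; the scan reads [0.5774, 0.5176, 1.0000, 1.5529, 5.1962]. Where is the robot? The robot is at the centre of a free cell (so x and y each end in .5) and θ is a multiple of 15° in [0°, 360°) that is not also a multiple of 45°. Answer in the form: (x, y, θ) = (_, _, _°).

(x, y, θ) = (1.5, 1.5, 330°)

Candidates: 16 free-cell centres × 16 headings = 256 poses. Raycast each; keep the one whose scan matches to 4 dp.
  (2.5, 5.5, 240°): beam 1 = 1.0000 ≠ 0.5774 ✗
  (2.5, 3.5, 120°): beam 1 = 1.7321 ≠ 0.5774 ✗
  (2.5, 2.5, 300°): beam 1 = 1.7321 ≠ 0.5774 ✗
  (2.5, 1.5, 30°): beam 3 = 0.5774 ≠ 1.0000 ✗
  …
  (1.5, 1.5, 330°): r_1=0.5774, r_2=0.5176, r_3=1.0000, r_4=1.5529, r_5=5.1962 — all match ✓
Unique over the lattice → pose = (1.5, 1.5, 330°).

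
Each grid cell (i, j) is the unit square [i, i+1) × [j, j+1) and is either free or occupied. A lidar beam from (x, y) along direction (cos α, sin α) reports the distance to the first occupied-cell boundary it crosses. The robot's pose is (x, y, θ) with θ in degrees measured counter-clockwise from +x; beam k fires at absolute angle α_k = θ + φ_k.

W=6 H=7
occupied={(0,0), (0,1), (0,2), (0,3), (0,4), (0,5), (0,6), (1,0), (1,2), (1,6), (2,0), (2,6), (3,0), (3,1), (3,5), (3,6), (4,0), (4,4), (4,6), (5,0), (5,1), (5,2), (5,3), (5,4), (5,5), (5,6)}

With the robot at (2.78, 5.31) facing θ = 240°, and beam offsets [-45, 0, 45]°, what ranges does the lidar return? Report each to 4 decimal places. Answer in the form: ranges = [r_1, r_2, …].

ranges = [1.8428, 2.6674, 3.4268]

beam 1: φ=-45°, α=195°
  direction (-0.9659, -0.2588); cell (2,5); t to first gridline: x 0.8075, y 1.1977 (then +1.0353 / +3.8637)
    (1,5) via x @ 0.8075
    (1,4) via y @ 1.1977
    (0,4) via x @ 1.8428  # hit
  → r_1 = 1.8428
beam 2: φ=0°, α=240°
  direction (-0.5000, -0.8660); cell (2,5); t to first gridline: x 1.5600, y 0.3580 (then +2.0000 / +1.1547)
    (2,4) via y @ 0.3580
    (2,3) via y @ 1.5127
    (1,3) via x @ 1.5600
    (1,2) via y @ 2.6674  # hit
  → r_2 = 2.6674
beam 3: φ=45°, α=285°
  direction (0.2588, -0.9659); cell (2,5); t to first gridline: x 0.8500, y 0.3209 (then +3.8637 / +1.0353)
    (2,4) via y @ 0.3209
    (3,4) via x @ 0.8500
    (3,3) via y @ 1.3562
    (3,2) via y @ 2.3915
    (3,1) via y @ 3.4268  # hit
  → r_3 = 3.4268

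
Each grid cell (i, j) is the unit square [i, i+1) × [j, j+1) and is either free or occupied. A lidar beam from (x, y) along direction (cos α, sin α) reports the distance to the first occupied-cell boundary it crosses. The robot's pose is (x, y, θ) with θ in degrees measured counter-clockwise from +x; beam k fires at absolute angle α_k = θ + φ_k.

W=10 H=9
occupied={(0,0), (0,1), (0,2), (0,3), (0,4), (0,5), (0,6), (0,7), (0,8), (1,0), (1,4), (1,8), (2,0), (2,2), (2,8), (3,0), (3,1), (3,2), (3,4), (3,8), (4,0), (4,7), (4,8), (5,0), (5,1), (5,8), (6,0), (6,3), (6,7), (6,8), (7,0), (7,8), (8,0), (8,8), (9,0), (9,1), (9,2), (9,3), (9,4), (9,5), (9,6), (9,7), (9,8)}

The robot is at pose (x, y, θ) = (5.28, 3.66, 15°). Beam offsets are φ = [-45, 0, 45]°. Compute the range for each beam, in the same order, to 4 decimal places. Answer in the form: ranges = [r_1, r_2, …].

beam 1: φ=-45°, α=330°
  dir = (cos 330°, sin 330°) = (0.8660, -0.5000); from cell (5,3)
  next x-line at t=0.8314, next y-line at t=1.3200; Δt_x=1.1547, Δt_y=2.0000
    x: enter (6,3) at t=0.8314 ← occupied
  → r_1 = 0.8314
beam 2: φ=0°, α=15°
  dir = (cos 15°, sin 15°) = (0.9659, 0.2588); from cell (5,3)
  next x-line at t=0.7454, next y-line at t=1.3137; Δt_x=1.0353, Δt_y=3.8637
    x: enter (6,3) at t=0.7454 ← occupied
  → r_2 = 0.7454
beam 3: φ=45°, α=60°
  dir = (cos 60°, sin 60°) = (0.5000, 0.8660); from cell (5,3)
  next x-line at t=1.4400, next y-line at t=0.3926; Δt_x=2.0000, Δt_y=1.1547
    y: enter (5,4) at t=0.3926
    x: enter (6,4) at t=1.4400
    y: enter (6,5) at t=1.5473
    y: enter (6,6) at t=2.7020
    x: enter (7,6) at t=3.4400
    y: enter (7,7) at t=3.8567
    y: enter (7,8) at t=5.0114 ← occupied
  → r_3 = 5.0114

ranges = [0.8314, 0.7454, 5.0114]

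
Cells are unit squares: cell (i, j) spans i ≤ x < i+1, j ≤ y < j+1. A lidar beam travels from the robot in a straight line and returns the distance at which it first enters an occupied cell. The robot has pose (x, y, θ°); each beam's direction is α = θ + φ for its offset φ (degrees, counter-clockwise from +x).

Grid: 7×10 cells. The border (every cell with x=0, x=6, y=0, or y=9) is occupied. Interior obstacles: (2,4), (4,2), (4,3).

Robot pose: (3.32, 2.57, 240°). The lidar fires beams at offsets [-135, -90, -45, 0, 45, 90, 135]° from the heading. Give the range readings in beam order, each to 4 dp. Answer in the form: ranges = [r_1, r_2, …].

ranges = [1.4804, 2.6789, 2.4018, 1.8129, 1.6254, 0.7852, 0.7040]

beam 1: φ=-135°, α=105°
  direction (-0.2588, 0.9659); cell (3,2); t to first gridline: x 1.2364, y 0.4452 (then +3.8637 / +1.0353)
    (3,3) via y @ 0.4452
    (2,3) via x @ 1.2364
    (2,4) via y @ 1.4804  # hit
  → r_1 = 1.4804
beam 2: φ=-90°, α=150°
  direction (-0.8660, 0.5000); cell (3,2); t to first gridline: x 0.3695, y 0.8600 (then +1.1547 / +2.0000)
    (2,2) via x @ 0.3695
    (2,3) via y @ 0.8600
    (1,3) via x @ 1.5242
    (0,3) via x @ 2.6789  # hit
  → r_2 = 2.6789
beam 3: φ=-45°, α=195°
  direction (-0.9659, -0.2588); cell (3,2); t to first gridline: x 0.3313, y 2.2023 (then +1.0353 / +3.8637)
    (2,2) via x @ 0.3313
    (1,2) via x @ 1.3666
    (1,1) via y @ 2.2023
    (0,1) via x @ 2.4018  # hit
  → r_3 = 2.4018
beam 4: φ=0°, α=240°
  direction (-0.5000, -0.8660); cell (3,2); t to first gridline: x 0.6400, y 0.6582 (then +2.0000 / +1.1547)
    (2,2) via x @ 0.6400
    (2,1) via y @ 0.6582
    (2,0) via y @ 1.8129  # hit
  → r_4 = 1.8129
beam 5: φ=45°, α=285°
  direction (0.2588, -0.9659); cell (3,2); t to first gridline: x 2.6273, y 0.5901 (then +3.8637 / +1.0353)
    (3,1) via y @ 0.5901
    (3,0) via y @ 1.6254  # hit
  → r_5 = 1.6254
beam 6: φ=90°, α=330°
  direction (0.8660, -0.5000); cell (3,2); t to first gridline: x 0.7852, y 1.1400 (then +1.1547 / +2.0000)
    (4,2) via x @ 0.7852  # hit
  → r_6 = 0.7852
beam 7: φ=135°, α=15°
  direction (0.9659, 0.2588); cell (3,2); t to first gridline: x 0.7040, y 1.6614 (then +1.0353 / +3.8637)
    (4,2) via x @ 0.7040  # hit
  → r_7 = 0.7040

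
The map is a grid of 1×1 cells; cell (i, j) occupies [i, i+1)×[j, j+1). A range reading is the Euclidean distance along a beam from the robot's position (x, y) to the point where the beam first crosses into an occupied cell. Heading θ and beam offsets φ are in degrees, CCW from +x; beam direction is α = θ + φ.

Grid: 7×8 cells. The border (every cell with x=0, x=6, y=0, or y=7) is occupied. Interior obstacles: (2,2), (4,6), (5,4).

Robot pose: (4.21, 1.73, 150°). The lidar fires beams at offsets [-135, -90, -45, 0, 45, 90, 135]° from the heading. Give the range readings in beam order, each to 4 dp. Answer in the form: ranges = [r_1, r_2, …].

beam 1: φ=-135°, α=15°
  d=(0.9659,0.2588)  start (4,1)  tX=0.8179 tY=1.0432  stride 1/|dx|=1.0353 1/|dy|=3.8637
    cross x-line → (5,1), t=0.8179
    cross y-line → (5,2), t=1.0432
    cross x-line → (6,2), t=1.8531 (wall)
  → r_1 = 1.8531
beam 2: φ=-90°, α=60°
  d=(0.5000,0.8660)  start (4,1)  tX=1.5800 tY=0.3118  stride 1/|dx|=2.0000 1/|dy|=1.1547
    cross y-line → (4,2), t=0.3118
    cross y-line → (4,3), t=1.4665
    cross x-line → (5,3), t=1.5800
    cross y-line → (5,4), t=2.6212 (wall)
  → r_2 = 2.6212
beam 3: φ=-45°, α=105°
  d=(-0.2588,0.9659)  start (4,1)  tX=0.8114 tY=0.2795  stride 1/|dx|=3.8637 1/|dy|=1.0353
    cross y-line → (4,2), t=0.2795
    cross x-line → (3,2), t=0.8114
    cross y-line → (3,3), t=1.3148
    cross y-line → (3,4), t=2.3501
    cross y-line → (3,5), t=3.3854
    cross y-line → (3,6), t=4.4206
    cross x-line → (2,6), t=4.6751
    cross y-line → (2,7), t=5.4559 (wall)
  → r_3 = 5.4559
beam 4: φ=0°, α=150°
  d=(-0.8660,0.5000)  start (4,1)  tX=0.2425 tY=0.5400  stride 1/|dx|=1.1547 1/|dy|=2.0000
    cross x-line → (3,1), t=0.2425
    cross y-line → (3,2), t=0.5400
    cross x-line → (2,2), t=1.3972 (wall)
  → r_4 = 1.3972
beam 5: φ=45°, α=195°
  d=(-0.9659,-0.2588)  start (4,1)  tX=0.2174 tY=2.8205  stride 1/|dx|=1.0353 1/|dy|=3.8637
    cross x-line → (3,1), t=0.2174
    cross x-line → (2,1), t=1.2527
    cross x-line → (1,1), t=2.2880
    cross y-line → (1,0), t=2.8205 (wall)
  → r_5 = 2.8205
beam 6: φ=90°, α=240°
  d=(-0.5000,-0.8660)  start (4,1)  tX=0.4200 tY=0.8429  stride 1/|dx|=2.0000 1/|dy|=1.1547
    cross x-line → (3,1), t=0.4200
    cross y-line → (3,0), t=0.8429 (wall)
  → r_6 = 0.8429
beam 7: φ=135°, α=285°
  d=(0.2588,-0.9659)  start (4,1)  tX=3.0523 tY=0.7558  stride 1/|dx|=3.8637 1/|dy|=1.0353
    cross y-line → (4,0), t=0.7558 (wall)
  → r_7 = 0.7558

ranges = [1.8531, 2.6212, 5.4559, 1.3972, 2.8205, 0.8429, 0.7558]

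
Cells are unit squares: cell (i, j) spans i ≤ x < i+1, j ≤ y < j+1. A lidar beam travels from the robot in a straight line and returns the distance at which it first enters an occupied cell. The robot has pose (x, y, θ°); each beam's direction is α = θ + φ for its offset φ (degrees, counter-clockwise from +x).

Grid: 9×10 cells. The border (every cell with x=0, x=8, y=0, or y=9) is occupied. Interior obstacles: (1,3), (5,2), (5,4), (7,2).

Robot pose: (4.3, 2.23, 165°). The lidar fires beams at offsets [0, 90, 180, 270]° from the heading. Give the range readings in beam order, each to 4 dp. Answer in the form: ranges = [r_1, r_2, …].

beam 1: φ=0°, α=165°
  d=(-0.9659,0.2588)  start (4,2)  tX=0.3106 tY=2.9751  stride 1/|dx|=1.0353 1/|dy|=3.8637
    cross x-line → (3,2), t=0.3106
    cross x-line → (2,2), t=1.3459
    cross x-line → (1,2), t=2.3811
    cross y-line → (1,3), t=2.9751 (wall)
  → r_1 = 2.9751
beam 2: φ=90°, α=255°
  d=(-0.2588,-0.9659)  start (4,2)  tX=1.1591 tY=0.2381  stride 1/|dx|=3.8637 1/|dy|=1.0353
    cross y-line → (4,1), t=0.2381
    cross x-line → (3,1), t=1.1591
    cross y-line → (3,0), t=1.2734 (wall)
  → r_2 = 1.2734
beam 3: φ=180°, α=345°
  d=(0.9659,-0.2588)  start (4,2)  tX=0.7247 tY=0.8887  stride 1/|dx|=1.0353 1/|dy|=3.8637
    cross x-line → (5,2), t=0.7247 (wall)
  → r_3 = 0.7247
beam 4: φ=270°, α=75°
  d=(0.2588,0.9659)  start (4,2)  tX=2.7046 tY=0.7972  stride 1/|dx|=3.8637 1/|dy|=1.0353
    cross y-line → (4,3), t=0.7972
    cross y-line → (4,4), t=1.8324
    cross x-line → (5,4), t=2.7046 (wall)
  → r_4 = 2.7046

ranges = [2.9751, 1.2734, 0.7247, 2.7046]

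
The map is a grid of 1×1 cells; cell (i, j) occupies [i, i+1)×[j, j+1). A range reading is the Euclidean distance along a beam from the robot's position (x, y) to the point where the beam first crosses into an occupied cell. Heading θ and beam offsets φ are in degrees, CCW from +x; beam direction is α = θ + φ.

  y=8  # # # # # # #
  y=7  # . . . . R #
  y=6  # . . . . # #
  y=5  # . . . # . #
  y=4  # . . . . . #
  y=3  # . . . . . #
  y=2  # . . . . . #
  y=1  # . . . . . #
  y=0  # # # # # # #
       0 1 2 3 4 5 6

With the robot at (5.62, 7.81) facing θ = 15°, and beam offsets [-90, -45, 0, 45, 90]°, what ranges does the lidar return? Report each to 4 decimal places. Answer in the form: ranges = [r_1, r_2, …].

beam 1: φ=-90°, α=285°
  d=(0.2588,-0.9659)  start (5,7)  tX=1.4682 tY=0.8386  stride 1/|dx|=3.8637 1/|dy|=1.0353
    cross y-line → (5,6), t=0.8386 (wall)
  → r_1 = 0.8386
beam 2: φ=-45°, α=330°
  d=(0.8660,-0.5000)  start (5,7)  tX=0.4388 tY=1.6200  stride 1/|dx|=1.1547 1/|dy|=2.0000
    cross x-line → (6,7), t=0.4388 (wall)
  → r_2 = 0.4388
beam 3: φ=0°, α=15°
  d=(0.9659,0.2588)  start (5,7)  tX=0.3934 tY=0.7341  stride 1/|dx|=1.0353 1/|dy|=3.8637
    cross x-line → (6,7), t=0.3934 (wall)
  → r_3 = 0.3934
beam 4: φ=45°, α=60°
  d=(0.5000,0.8660)  start (5,7)  tX=0.7600 tY=0.2194  stride 1/|dx|=2.0000 1/|dy|=1.1547
    cross y-line → (5,8), t=0.2194 (wall)
  → r_4 = 0.2194
beam 5: φ=90°, α=105°
  d=(-0.2588,0.9659)  start (5,7)  tX=2.3955 tY=0.1967  stride 1/|dx|=3.8637 1/|dy|=1.0353
    cross y-line → (5,8), t=0.1967 (wall)
  → r_5 = 0.1967

ranges = [0.8386, 0.4388, 0.3934, 0.2194, 0.1967]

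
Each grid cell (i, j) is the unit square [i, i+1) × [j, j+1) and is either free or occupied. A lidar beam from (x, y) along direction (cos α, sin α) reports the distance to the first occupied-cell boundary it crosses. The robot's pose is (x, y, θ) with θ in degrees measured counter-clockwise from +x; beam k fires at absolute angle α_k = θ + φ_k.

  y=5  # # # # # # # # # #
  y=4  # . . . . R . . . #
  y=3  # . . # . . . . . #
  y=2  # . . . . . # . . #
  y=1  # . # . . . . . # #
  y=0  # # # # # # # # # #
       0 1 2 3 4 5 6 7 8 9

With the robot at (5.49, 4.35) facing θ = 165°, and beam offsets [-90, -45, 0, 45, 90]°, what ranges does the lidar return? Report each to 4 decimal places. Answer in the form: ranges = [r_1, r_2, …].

ranges = [0.6729, 0.7506, 2.5114, 1.7205, 3.4682]

beam 1: φ=-90°, α=75°
  cosα=0.2588 sinα=0.9659 | (5,4) | tMaxX 1.9705 tMaxY 0.6729 | tΔX 3.8637 tΔY 1.0353
    t=0.6729 [y] (5,5) — stop
  → r_1 = 0.6729
beam 2: φ=-45°, α=120°
  cosα=-0.5000 sinα=0.8660 | (5,4) | tMaxX 0.9800 tMaxY 0.7506 | tΔX 2.0000 tΔY 1.1547
    t=0.7506 [y] (5,5) — stop
  → r_2 = 0.7506
beam 3: φ=0°, α=165°
  cosα=-0.9659 sinα=0.2588 | (5,4) | tMaxX 0.5073 tMaxY 2.5114 | tΔX 1.0353 tΔY 3.8637
    t=0.5073 [x] (4,4)
    t=1.5426 [x] (3,4)
    t=2.5114 [y] (3,5) — stop
  → r_3 = 2.5114
beam 4: φ=45°, α=210°
  cosα=-0.8660 sinα=-0.5000 | (5,4) | tMaxX 0.5658 tMaxY 0.7000 | tΔX 1.1547 tΔY 2.0000
    t=0.5658 [x] (4,4)
    t=0.7000 [y] (4,3)
    t=1.7205 [x] (3,3) — stop
  → r_4 = 1.7205
beam 5: φ=90°, α=255°
  cosα=-0.2588 sinα=-0.9659 | (5,4) | tMaxX 1.8932 tMaxY 0.3623 | tΔX 3.8637 tΔY 1.0353
    t=0.3623 [y] (5,3)
    t=1.3976 [y] (5,2)
    t=1.8932 [x] (4,2)
    t=2.4329 [y] (4,1)
    t=3.4682 [y] (4,0) — stop
  → r_5 = 3.4682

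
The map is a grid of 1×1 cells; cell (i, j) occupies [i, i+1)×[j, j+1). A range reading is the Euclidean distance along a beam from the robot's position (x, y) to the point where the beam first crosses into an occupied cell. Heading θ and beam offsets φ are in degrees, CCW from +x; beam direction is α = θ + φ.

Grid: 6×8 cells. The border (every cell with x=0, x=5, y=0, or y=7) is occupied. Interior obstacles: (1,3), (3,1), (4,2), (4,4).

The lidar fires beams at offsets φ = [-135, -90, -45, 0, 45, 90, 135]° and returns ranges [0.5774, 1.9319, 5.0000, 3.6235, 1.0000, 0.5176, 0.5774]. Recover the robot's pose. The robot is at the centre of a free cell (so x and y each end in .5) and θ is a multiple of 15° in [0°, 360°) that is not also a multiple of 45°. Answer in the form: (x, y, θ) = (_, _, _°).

(x, y, θ) = (1.5, 6.5, 345°)

Candidates: 20 free-cell centres × 16 headings = 320 poses. Raycast each; keep the one whose scan matches to 4 dp.
  (2.5, 5.5, 60°): beam 1 = 3.6235 ≠ 0.5774 ✗
  (2.5, 6.5, 150°): beam 1 = 1.9319 ≠ 0.5774 ✗
  (3.5, 3.5, 15°): beam 1 = 2.8868 ≠ 0.5774 ✗
  (3.5, 6.5, 330°): beam 1 = 2.5882 ≠ 0.5774 ✗
  …
  (1.5, 6.5, 345°): r_1=0.5774, r_2=1.9319, r_3=5.0000, r_4=3.6235, r_5=1.0000, r_6=0.5176, r_7=0.5774 — all match ✓
No second candidate reproduces the full scan.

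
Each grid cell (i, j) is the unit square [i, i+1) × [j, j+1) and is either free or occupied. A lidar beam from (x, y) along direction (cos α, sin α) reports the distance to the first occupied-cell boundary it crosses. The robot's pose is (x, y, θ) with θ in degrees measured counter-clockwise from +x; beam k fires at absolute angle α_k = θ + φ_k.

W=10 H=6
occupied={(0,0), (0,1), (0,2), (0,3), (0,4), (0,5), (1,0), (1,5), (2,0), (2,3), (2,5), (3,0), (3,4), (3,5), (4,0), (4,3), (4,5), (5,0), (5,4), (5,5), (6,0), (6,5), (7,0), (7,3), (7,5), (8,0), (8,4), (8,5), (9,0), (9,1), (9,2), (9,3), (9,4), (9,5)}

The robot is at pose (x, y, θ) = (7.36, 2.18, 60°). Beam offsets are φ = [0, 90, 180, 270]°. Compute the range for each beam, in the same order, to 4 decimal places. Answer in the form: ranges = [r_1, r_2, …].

ranges = [0.9469, 2.7251, 1.3625, 1.8937]

beam 1: φ=0°, α=60°
  cosα=0.5000 sinα=0.8660 | (7,2) | tMaxX 1.2800 tMaxY 0.9469 | tΔX 2.0000 tΔY 1.1547
    t=0.9469 [y] (7,3) — stop
  → r_1 = 0.9469
beam 2: φ=90°, α=150°
  cosα=-0.8660 sinα=0.5000 | (7,2) | tMaxX 0.4157 tMaxY 1.6400 | tΔX 1.1547 tΔY 2.0000
    t=0.4157 [x] (6,2)
    t=1.5704 [x] (5,2)
    t=1.6400 [y] (5,3)
    t=2.7251 [x] (4,3) — stop
  → r_2 = 2.7251
beam 3: φ=180°, α=240°
  cosα=-0.5000 sinα=-0.8660 | (7,2) | tMaxX 0.7200 tMaxY 0.2078 | tΔX 2.0000 tΔY 1.1547
    t=0.2078 [y] (7,1)
    t=0.7200 [x] (6,1)
    t=1.3625 [y] (6,0) — stop
  → r_3 = 1.3625
beam 4: φ=270°, α=330°
  cosα=0.8660 sinα=-0.5000 | (7,2) | tMaxX 0.7390 tMaxY 0.3600 | tΔX 1.1547 tΔY 2.0000
    t=0.3600 [y] (7,1)
    t=0.7390 [x] (8,1)
    t=1.8937 [x] (9,1) — stop
  → r_4 = 1.8937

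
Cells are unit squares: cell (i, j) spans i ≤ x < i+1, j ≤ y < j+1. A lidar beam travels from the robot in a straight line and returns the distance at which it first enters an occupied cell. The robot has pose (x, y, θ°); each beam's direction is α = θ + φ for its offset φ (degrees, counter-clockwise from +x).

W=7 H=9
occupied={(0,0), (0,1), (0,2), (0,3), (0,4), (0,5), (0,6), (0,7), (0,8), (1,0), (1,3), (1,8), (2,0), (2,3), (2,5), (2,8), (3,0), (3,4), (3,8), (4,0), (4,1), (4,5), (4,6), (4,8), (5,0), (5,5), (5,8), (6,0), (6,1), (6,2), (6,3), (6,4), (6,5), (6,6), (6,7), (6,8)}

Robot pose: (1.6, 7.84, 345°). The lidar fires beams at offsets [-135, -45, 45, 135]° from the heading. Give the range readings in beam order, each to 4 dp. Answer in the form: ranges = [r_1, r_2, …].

beam 1: φ=-135°, α=210°
  cosα=-0.8660 sinα=-0.5000 | (1,7) | tMaxX 0.6928 tMaxY 1.6800 | tΔX 1.1547 tΔY 2.0000
    t=0.6928 [x] (0,7) — stop
  → r_1 = 0.6928
beam 2: φ=-45°, α=300°
  cosα=0.5000 sinα=-0.8660 | (1,7) | tMaxX 0.8000 tMaxY 0.9699 | tΔX 2.0000 tΔY 1.1547
    t=0.8000 [x] (2,7)
    t=0.9699 [y] (2,6)
    t=2.1246 [y] (2,5) — stop
  → r_2 = 2.1246
beam 3: φ=45°, α=30°
  cosα=0.8660 sinα=0.5000 | (1,7) | tMaxX 0.4619 tMaxY 0.3200 | tΔX 1.1547 tΔY 2.0000
    t=0.3200 [y] (1,8) — stop
  → r_3 = 0.3200
beam 4: φ=135°, α=120°
  cosα=-0.5000 sinα=0.8660 | (1,7) | tMaxX 1.2000 tMaxY 0.1848 | tΔX 2.0000 tΔY 1.1547
    t=0.1848 [y] (1,8) — stop
  → r_4 = 0.1848

ranges = [0.6928, 2.1246, 0.3200, 0.1848]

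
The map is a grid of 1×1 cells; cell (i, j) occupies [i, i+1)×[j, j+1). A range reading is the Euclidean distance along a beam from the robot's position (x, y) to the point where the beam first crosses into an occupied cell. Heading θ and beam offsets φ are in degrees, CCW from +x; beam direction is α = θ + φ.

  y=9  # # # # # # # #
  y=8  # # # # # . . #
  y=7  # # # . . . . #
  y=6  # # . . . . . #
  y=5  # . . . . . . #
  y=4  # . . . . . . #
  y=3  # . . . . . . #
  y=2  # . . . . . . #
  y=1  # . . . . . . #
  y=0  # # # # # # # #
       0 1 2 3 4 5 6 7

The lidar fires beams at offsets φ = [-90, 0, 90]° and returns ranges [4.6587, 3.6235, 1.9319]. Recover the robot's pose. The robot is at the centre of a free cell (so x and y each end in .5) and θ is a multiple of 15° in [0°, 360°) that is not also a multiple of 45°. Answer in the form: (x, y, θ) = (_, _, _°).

Candidates: 41 free-cell centres × 16 headings = 656 poses. Raycast each; keep the one whose scan matches to 4 dp.
  (5.5, 3.5, 150°): beam 1 = 3.0000 ≠ 4.6587 ✗
  (5.5, 8.5, 30°): beam 1 = 3.0000 ≠ 4.6587 ✗
  (1.5, 2.5, 75°): beam 1 = 5.6940 ≠ 4.6587 ✗
  (3.5, 5.5, 300°): beam 1 = 2.8868 ≠ 4.6587 ✗
  …
  (3.5, 5.5, 15°): r_1=4.6587, r_2=3.6235, r_3=1.9319 — all match ✓
Only this pose fits every beam.

(x, y, θ) = (3.5, 5.5, 15°)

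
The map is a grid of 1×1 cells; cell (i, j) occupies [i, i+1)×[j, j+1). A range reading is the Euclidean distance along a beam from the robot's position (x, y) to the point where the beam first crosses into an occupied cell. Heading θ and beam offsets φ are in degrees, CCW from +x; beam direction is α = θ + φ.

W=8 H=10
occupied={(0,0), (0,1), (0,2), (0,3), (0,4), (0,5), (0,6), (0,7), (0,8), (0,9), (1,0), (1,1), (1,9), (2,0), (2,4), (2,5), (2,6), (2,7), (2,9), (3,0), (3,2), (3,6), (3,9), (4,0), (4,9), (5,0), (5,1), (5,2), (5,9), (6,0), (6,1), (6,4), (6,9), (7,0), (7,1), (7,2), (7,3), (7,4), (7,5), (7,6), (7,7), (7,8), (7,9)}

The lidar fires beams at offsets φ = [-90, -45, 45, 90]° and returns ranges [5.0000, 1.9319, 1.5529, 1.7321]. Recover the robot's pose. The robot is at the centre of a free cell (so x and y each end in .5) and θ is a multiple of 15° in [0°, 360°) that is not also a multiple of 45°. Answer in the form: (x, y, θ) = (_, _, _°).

Candidates: 37 free-cell centres × 16 headings = 592 poses. Raycast each; keep the one whose scan matches to 4 dp.
  (4.5, 8.5, 240°): beam 1 = 1.0000 ≠ 5.0000 ✗
  (5.5, 7.5, 345°): beam 1 = 6.7293 ≠ 5.0000 ✗
  (4.5, 8.5, 150°): beam 1 = 0.5774 ≠ 5.0000 ✗
  (3.5, 7.5, 30°): beam 1 = 0.5774 ≠ 5.0000 ✗
  …
  (4.5, 4.5, 150°): r_1=5.0000, r_2=1.9319, r_3=1.5529, r_4=1.7321 — all match ✓
Only this pose fits every beam.

(x, y, θ) = (4.5, 4.5, 150°)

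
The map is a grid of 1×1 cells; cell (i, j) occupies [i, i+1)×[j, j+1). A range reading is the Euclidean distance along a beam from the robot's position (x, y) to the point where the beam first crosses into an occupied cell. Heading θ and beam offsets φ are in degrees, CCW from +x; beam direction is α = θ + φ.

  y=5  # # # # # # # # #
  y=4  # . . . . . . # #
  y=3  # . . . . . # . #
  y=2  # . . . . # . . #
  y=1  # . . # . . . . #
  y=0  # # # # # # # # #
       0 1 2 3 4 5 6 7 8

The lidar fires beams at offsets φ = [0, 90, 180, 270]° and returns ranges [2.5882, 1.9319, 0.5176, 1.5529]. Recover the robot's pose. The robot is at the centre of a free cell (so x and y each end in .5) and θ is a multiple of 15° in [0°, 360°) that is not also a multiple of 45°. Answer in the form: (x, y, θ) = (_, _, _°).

(x, y, θ) = (2.5, 4.5, 285°)

The pose lattice has 24·16 = 384 candidates. Test each by forward raycasting.
  (1.5, 4.5, 345°): beam 1 = 4.6587 ≠ 2.5882 ✗
  (7.5, 2.5, 150°): beam 1 = 1.0000 ≠ 2.5882 ✗
  (7.5, 2.5, 210°): beam 1 = 3.0000 ≠ 2.5882 ✗
  …
  (2.5, 4.5, 285°): r_1=2.5882, r_2=1.9319, r_3=0.5176, r_4=1.5529 — all match ✓
Only this pose fits every beam.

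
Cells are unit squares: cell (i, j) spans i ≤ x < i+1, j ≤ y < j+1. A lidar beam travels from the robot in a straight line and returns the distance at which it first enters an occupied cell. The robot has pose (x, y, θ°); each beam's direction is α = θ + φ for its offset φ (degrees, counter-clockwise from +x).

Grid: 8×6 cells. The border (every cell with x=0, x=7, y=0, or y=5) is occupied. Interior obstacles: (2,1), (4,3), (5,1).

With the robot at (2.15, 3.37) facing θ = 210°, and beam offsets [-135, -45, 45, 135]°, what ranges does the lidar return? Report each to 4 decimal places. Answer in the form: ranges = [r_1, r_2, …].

ranges = [1.6875, 1.1906, 2.4536, 5.0211]

beam 1: φ=-135°, α=75°
  dir = (cos 75°, sin 75°) = (0.2588, 0.9659); from cell (2,3)
  next x-line at t=3.2841, next y-line at t=0.6522; Δt_x=3.8637, Δt_y=1.0353
    y: enter (2,4) at t=0.6522
    y: enter (2,5) at t=1.6875 ← occupied
  → r_1 = 1.6875
beam 2: φ=-45°, α=165°
  dir = (cos 165°, sin 165°) = (-0.9659, 0.2588); from cell (2,3)
  next x-line at t=0.1553, next y-line at t=2.4341; Δt_x=1.0353, Δt_y=3.8637
    x: enter (1,3) at t=0.1553
    x: enter (0,3) at t=1.1906 ← occupied
  → r_2 = 1.1906
beam 3: φ=45°, α=255°
  dir = (cos 255°, sin 255°) = (-0.2588, -0.9659); from cell (2,3)
  next x-line at t=0.5796, next y-line at t=0.3831; Δt_x=3.8637, Δt_y=1.0353
    y: enter (2,2) at t=0.3831
    x: enter (1,2) at t=0.5796
    y: enter (1,1) at t=1.4183
    y: enter (1,0) at t=2.4536 ← occupied
  → r_3 = 2.4536
beam 4: φ=135°, α=345°
  dir = (cos 345°, sin 345°) = (0.9659, -0.2588); from cell (2,3)
  next x-line at t=0.8800, next y-line at t=1.4296; Δt_x=1.0353, Δt_y=3.8637
    x: enter (3,3) at t=0.8800
    y: enter (3,2) at t=1.4296
    x: enter (4,2) at t=1.9153
    x: enter (5,2) at t=2.9505
    x: enter (6,2) at t=3.9858
    x: enter (7,2) at t=5.0211 ← occupied
  → r_4 = 5.0211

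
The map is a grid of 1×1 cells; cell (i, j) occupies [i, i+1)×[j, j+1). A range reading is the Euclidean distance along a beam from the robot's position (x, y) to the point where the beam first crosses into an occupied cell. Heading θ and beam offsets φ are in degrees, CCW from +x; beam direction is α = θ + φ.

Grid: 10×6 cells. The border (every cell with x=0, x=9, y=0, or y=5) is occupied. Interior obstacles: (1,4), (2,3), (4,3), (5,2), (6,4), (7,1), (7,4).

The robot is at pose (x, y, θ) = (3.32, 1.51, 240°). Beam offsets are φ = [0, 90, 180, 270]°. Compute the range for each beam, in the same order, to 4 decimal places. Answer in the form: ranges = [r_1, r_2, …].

beam 1: φ=0°, α=240°
  direction (-0.5000, -0.8660); cell (3,1); t to first gridline: x 0.6400, y 0.5889 (then +2.0000 / +1.1547)
    (3,0) via y @ 0.5889  # hit
  → r_1 = 0.5889
beam 2: φ=90°, α=330°
  direction (0.8660, -0.5000); cell (3,1); t to first gridline: x 0.7852, y 1.0200 (then +1.1547 / +2.0000)
    (4,1) via x @ 0.7852
    (4,0) via y @ 1.0200  # hit
  → r_2 = 1.0200
beam 3: φ=180°, α=60°
  direction (0.5000, 0.8660); cell (3,1); t to first gridline: x 1.3600, y 0.5658 (then +2.0000 / +1.1547)
    (3,2) via y @ 0.5658
    (4,2) via x @ 1.3600
    (4,3) via y @ 1.7205  # hit
  → r_3 = 1.7205
beam 4: φ=270°, α=150°
  direction (-0.8660, 0.5000); cell (3,1); t to first gridline: x 0.3695, y 0.9800 (then +1.1547 / +2.0000)
    (2,1) via x @ 0.3695
    (2,2) via y @ 0.9800
    (1,2) via x @ 1.5242
    (0,2) via x @ 2.6789  # hit
  → r_4 = 2.6789

ranges = [0.5889, 1.0200, 1.7205, 2.6789]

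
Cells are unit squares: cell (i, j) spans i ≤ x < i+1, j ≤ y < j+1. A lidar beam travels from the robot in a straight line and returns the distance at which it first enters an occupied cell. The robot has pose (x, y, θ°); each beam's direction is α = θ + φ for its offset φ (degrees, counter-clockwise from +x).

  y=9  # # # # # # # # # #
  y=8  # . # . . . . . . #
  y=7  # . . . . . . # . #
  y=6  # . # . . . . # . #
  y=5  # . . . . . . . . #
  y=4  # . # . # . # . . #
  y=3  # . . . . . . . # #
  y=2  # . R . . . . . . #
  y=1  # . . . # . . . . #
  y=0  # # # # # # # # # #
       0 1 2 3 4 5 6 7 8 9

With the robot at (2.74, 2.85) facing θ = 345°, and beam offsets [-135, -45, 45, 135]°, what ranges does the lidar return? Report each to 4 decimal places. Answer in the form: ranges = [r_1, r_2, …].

ranges = [2.0092, 2.1362, 2.3000, 1.3279]

beam 1: φ=-135°, α=210°
  direction (-0.8660, -0.5000); cell (2,2); t to first gridline: x 0.8545, y 1.7000 (then +1.1547 / +2.0000)
    (1,2) via x @ 0.8545
    (1,1) via y @ 1.7000
    (0,1) via x @ 2.0092  # hit
  → r_1 = 2.0092
beam 2: φ=-45°, α=300°
  direction (0.5000, -0.8660); cell (2,2); t to first gridline: x 0.5200, y 0.9815 (then +2.0000 / +1.1547)
    (3,2) via x @ 0.5200
    (3,1) via y @ 0.9815
    (3,0) via y @ 2.1362  # hit
  → r_2 = 2.1362
beam 3: φ=45°, α=30°
  direction (0.8660, 0.5000); cell (2,2); t to first gridline: x 0.3002, y 0.3000 (then +1.1547 / +2.0000)
    (2,3) via y @ 0.3000
    (3,3) via x @ 0.3002
    (4,3) via x @ 1.4549
    (4,4) via y @ 2.3000  # hit
  → r_3 = 2.3000
beam 4: φ=135°, α=120°
  direction (-0.5000, 0.8660); cell (2,2); t to first gridline: x 1.4800, y 0.1732 (then +2.0000 / +1.1547)
    (2,3) via y @ 0.1732
    (2,4) via y @ 1.3279  # hit
  → r_4 = 1.3279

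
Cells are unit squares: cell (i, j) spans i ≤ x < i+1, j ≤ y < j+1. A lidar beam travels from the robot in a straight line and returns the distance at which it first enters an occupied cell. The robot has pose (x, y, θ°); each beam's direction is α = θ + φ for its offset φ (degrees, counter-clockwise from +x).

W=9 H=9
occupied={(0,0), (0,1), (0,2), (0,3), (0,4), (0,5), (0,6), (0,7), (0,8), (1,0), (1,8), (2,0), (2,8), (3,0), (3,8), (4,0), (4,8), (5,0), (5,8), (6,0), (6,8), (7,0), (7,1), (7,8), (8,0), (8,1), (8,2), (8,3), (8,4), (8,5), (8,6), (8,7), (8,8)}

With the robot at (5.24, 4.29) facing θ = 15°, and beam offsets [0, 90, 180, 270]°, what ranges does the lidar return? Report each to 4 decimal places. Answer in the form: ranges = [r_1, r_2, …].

ranges = [2.8574, 3.8409, 4.3896, 3.4061]

beam 1: φ=0°, α=15°
  dir = (cos 15°, sin 15°) = (0.9659, 0.2588); from cell (5,4)
  next x-line at t=0.7868, next y-line at t=2.7432; Δt_x=1.0353, Δt_y=3.8637
    x: enter (6,4) at t=0.7868
    x: enter (7,4) at t=1.8221
    y: enter (7,5) at t=2.7432
    x: enter (8,5) at t=2.8574 ← occupied
  → r_1 = 2.8574
beam 2: φ=90°, α=105°
  dir = (cos 105°, sin 105°) = (-0.2588, 0.9659); from cell (5,4)
  next x-line at t=0.9273, next y-line at t=0.7350; Δt_x=3.8637, Δt_y=1.0353
    y: enter (5,5) at t=0.7350
    x: enter (4,5) at t=0.9273
    y: enter (4,6) at t=1.7703
    y: enter (4,7) at t=2.8056
    y: enter (4,8) at t=3.8409 ← occupied
  → r_2 = 3.8409
beam 3: φ=180°, α=195°
  dir = (cos 195°, sin 195°) = (-0.9659, -0.2588); from cell (5,4)
  next x-line at t=0.2485, next y-line at t=1.1205; Δt_x=1.0353, Δt_y=3.8637
    x: enter (4,4) at t=0.2485
    y: enter (4,3) at t=1.1205
    x: enter (3,3) at t=1.2837
    x: enter (2,3) at t=2.3190
    x: enter (1,3) at t=3.3543
    x: enter (0,3) at t=4.3896 ← occupied
  → r_3 = 4.3896
beam 4: φ=270°, α=285°
  dir = (cos 285°, sin 285°) = (0.2588, -0.9659); from cell (5,4)
  next x-line at t=2.9364, next y-line at t=0.3002; Δt_x=3.8637, Δt_y=1.0353
    y: enter (5,3) at t=0.3002
    y: enter (5,2) at t=1.3355
    y: enter (5,1) at t=2.3708
    x: enter (6,1) at t=2.9364
    y: enter (6,0) at t=3.4061 ← occupied
  → r_4 = 3.4061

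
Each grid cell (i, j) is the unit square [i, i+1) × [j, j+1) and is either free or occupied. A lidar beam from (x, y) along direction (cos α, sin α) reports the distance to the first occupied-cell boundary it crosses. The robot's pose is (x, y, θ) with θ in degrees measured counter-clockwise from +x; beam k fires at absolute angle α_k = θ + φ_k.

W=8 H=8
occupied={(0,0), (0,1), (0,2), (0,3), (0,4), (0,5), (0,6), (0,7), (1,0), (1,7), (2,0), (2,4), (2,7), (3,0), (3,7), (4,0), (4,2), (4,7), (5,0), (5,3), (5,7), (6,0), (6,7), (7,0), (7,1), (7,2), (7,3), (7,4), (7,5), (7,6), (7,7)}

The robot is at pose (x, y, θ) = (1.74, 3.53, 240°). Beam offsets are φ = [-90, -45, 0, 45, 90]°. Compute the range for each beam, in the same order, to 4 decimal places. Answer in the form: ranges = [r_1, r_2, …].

beam 1: φ=-90°, α=150°
  direction (-0.8660, 0.5000); cell (1,3); t to first gridline: x 0.8545, y 0.9400 (then +1.1547 / +2.0000)
    (0,3) via x @ 0.8545  # hit
  → r_1 = 0.8545
beam 2: φ=-45°, α=195°
  direction (-0.9659, -0.2588); cell (1,3); t to first gridline: x 0.7661, y 2.0478 (then +1.0353 / +3.8637)
    (0,3) via x @ 0.7661  # hit
  → r_2 = 0.7661
beam 3: φ=0°, α=240°
  direction (-0.5000, -0.8660); cell (1,3); t to first gridline: x 1.4800, y 0.6120 (then +2.0000 / +1.1547)
    (1,2) via y @ 0.6120
    (0,2) via x @ 1.4800  # hit
  → r_3 = 1.4800
beam 4: φ=45°, α=285°
  direction (0.2588, -0.9659); cell (1,3); t to first gridline: x 1.0046, y 0.5487 (then +3.8637 / +1.0353)
    (1,2) via y @ 0.5487
    (2,2) via x @ 1.0046
    (2,1) via y @ 1.5840
    (2,0) via y @ 2.6192  # hit
  → r_4 = 2.6192
beam 5: φ=90°, α=330°
  direction (0.8660, -0.5000); cell (1,3); t to first gridline: x 0.3002, y 1.0600 (then +1.1547 / +2.0000)
    (2,3) via x @ 0.3002
    (2,2) via y @ 1.0600
    (3,2) via x @ 1.4549
    (4,2) via x @ 2.6096  # hit
  → r_5 = 2.6096

ranges = [0.8545, 0.7661, 1.4800, 2.6192, 2.6096]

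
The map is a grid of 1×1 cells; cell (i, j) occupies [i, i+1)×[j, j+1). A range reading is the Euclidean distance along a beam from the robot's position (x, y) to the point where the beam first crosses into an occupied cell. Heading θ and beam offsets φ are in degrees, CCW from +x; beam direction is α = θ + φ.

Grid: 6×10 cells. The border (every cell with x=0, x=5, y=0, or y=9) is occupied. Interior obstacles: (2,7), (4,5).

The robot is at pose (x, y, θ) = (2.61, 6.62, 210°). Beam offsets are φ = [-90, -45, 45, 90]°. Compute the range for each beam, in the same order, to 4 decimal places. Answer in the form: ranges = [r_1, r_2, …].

ranges = [0.4388, 1.6668, 5.8183, 4.7800]

beam 1: φ=-90°, α=120°
  cosα=-0.5000 sinα=0.8660 | (2,6) | tMaxX 1.2200 tMaxY 0.4388 | tΔX 2.0000 tΔY 1.1547
    t=0.4388 [y] (2,7) — stop
  → r_1 = 0.4388
beam 2: φ=-45°, α=165°
  cosα=-0.9659 sinα=0.2588 | (2,6) | tMaxX 0.6315 tMaxY 1.4682 | tΔX 1.0353 tΔY 3.8637
    t=0.6315 [x] (1,6)
    t=1.4682 [y] (1,7)
    t=1.6668 [x] (0,7) — stop
  → r_2 = 1.6668
beam 3: φ=45°, α=255°
  cosα=-0.2588 sinα=-0.9659 | (2,6) | tMaxX 2.3569 tMaxY 0.6419 | tΔX 3.8637 tΔY 1.0353
    t=0.6419 [y] (2,5)
    t=1.6771 [y] (2,4)
    t=2.3569 [x] (1,4)
    t=2.7124 [y] (1,3)
    t=3.7477 [y] (1,2)
    t=4.7830 [y] (1,1)
    t=5.8183 [y] (1,0) — stop
  → r_3 = 5.8183
beam 4: φ=90°, α=300°
  cosα=0.5000 sinα=-0.8660 | (2,6) | tMaxX 0.7800 tMaxY 0.7159 | tΔX 2.0000 tΔY 1.1547
    t=0.7159 [y] (2,5)
    t=0.7800 [x] (3,5)
    t=1.8706 [y] (3,4)
    t=2.7800 [x] (4,4)
    t=3.0253 [y] (4,3)
    t=4.1800 [y] (4,2)
    t=4.7800 [x] (5,2) — stop
  → r_4 = 4.7800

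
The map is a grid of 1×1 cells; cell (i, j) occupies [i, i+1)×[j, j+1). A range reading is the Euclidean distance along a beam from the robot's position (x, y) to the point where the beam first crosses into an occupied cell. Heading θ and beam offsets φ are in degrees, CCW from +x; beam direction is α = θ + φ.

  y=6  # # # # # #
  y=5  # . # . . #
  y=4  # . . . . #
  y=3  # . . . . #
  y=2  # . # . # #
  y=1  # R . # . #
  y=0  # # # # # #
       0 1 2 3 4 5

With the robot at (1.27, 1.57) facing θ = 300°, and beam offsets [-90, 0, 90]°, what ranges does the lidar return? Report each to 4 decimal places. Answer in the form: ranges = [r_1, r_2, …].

ranges = [0.3118, 0.6582, 0.8600]

beam 1: φ=-90°, α=210°
  cosα=-0.8660 sinα=-0.5000 | (1,1) | tMaxX 0.3118 tMaxY 1.1400 | tΔX 1.1547 tΔY 2.0000
    t=0.3118 [x] (0,1) — stop
  → r_1 = 0.3118
beam 2: φ=0°, α=300°
  cosα=0.5000 sinα=-0.8660 | (1,1) | tMaxX 1.4600 tMaxY 0.6582 | tΔX 2.0000 tΔY 1.1547
    t=0.6582 [y] (1,0) — stop
  → r_2 = 0.6582
beam 3: φ=90°, α=30°
  cosα=0.8660 sinα=0.5000 | (1,1) | tMaxX 0.8429 tMaxY 0.8600 | tΔX 1.1547 tΔY 2.0000
    t=0.8429 [x] (2,1)
    t=0.8600 [y] (2,2) — stop
  → r_3 = 0.8600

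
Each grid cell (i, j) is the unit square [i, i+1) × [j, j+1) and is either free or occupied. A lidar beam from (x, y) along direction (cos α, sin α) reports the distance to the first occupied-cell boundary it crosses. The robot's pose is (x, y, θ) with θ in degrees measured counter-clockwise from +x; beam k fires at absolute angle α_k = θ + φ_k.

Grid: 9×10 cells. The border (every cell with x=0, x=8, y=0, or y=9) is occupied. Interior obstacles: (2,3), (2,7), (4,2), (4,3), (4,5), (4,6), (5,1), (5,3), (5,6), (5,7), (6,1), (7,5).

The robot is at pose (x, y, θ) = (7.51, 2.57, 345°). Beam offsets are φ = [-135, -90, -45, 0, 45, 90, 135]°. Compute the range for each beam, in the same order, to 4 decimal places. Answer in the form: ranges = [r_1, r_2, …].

beam 1: φ=-135°, α=210°
  d=(-0.8660,-0.5000)  start (7,2)  tX=0.5889 tY=1.1400  stride 1/|dx|=1.1547 1/|dy|=2.0000
    cross x-line → (6,2), t=0.5889
    cross y-line → (6,1), t=1.1400 (wall)
  → r_1 = 1.1400
beam 2: φ=-90°, α=255°
  d=(-0.2588,-0.9659)  start (7,2)  tX=1.9705 tY=0.5901  stride 1/|dx|=3.8637 1/|dy|=1.0353
    cross y-line → (7,1), t=0.5901
    cross y-line → (7,0), t=1.6254 (wall)
  → r_2 = 1.6254
beam 3: φ=-45°, α=300°
  d=(0.5000,-0.8660)  start (7,2)  tX=0.9800 tY=0.6582  stride 1/|dx|=2.0000 1/|dy|=1.1547
    cross y-line → (7,1), t=0.6582
    cross x-line → (8,1), t=0.9800 (wall)
  → r_3 = 0.9800
beam 4: φ=0°, α=345°
  d=(0.9659,-0.2588)  start (7,2)  tX=0.5073 tY=2.2023  stride 1/|dx|=1.0353 1/|dy|=3.8637
    cross x-line → (8,2), t=0.5073 (wall)
  → r_4 = 0.5073
beam 5: φ=45°, α=30°
  d=(0.8660,0.5000)  start (7,2)  tX=0.5658 tY=0.8600  stride 1/|dx|=1.1547 1/|dy|=2.0000
    cross x-line → (8,2), t=0.5658 (wall)
  → r_5 = 0.5658
beam 6: φ=90°, α=75°
  d=(0.2588,0.9659)  start (7,2)  tX=1.8932 tY=0.4452  stride 1/|dx|=3.8637 1/|dy|=1.0353
    cross y-line → (7,3), t=0.4452
    cross y-line → (7,4), t=1.4804
    cross x-line → (8,4), t=1.8932 (wall)
  → r_6 = 1.8932
beam 7: φ=135°, α=120°
  d=(-0.5000,0.8660)  start (7,2)  tX=1.0200 tY=0.4965  stride 1/|dx|=2.0000 1/|dy|=1.1547
    cross y-line → (7,3), t=0.4965
    cross x-line → (6,3), t=1.0200
    cross y-line → (6,4), t=1.6512
    cross y-line → (6,5), t=2.8059
    cross x-line → (5,5), t=3.0200
    cross y-line → (5,6), t=3.9606 (wall)
  → r_7 = 3.9606

ranges = [1.1400, 1.6254, 0.9800, 0.5073, 0.5658, 1.8932, 3.9606]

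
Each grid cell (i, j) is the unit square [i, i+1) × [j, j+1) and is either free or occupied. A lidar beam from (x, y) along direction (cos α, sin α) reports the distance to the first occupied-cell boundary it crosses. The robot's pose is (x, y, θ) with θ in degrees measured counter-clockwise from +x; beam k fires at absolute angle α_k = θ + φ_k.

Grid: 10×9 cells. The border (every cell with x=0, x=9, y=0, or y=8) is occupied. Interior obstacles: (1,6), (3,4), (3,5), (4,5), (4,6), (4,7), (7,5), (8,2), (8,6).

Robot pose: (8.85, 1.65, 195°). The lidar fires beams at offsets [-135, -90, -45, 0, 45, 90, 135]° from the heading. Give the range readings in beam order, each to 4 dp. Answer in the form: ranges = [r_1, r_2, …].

beam 1: φ=-135°, α=60°
  dir = (cos 60°, sin 60°) = (0.5000, 0.8660); from cell (8,1)
  next x-line at t=0.3000, next y-line at t=0.4041; Δt_x=2.0000, Δt_y=1.1547
    x: enter (9,1) at t=0.3000 ← occupied
  → r_1 = 0.3000
beam 2: φ=-90°, α=105°
  dir = (cos 105°, sin 105°) = (-0.2588, 0.9659); from cell (8,1)
  next x-line at t=3.2841, next y-line at t=0.3623; Δt_x=3.8637, Δt_y=1.0353
    y: enter (8,2) at t=0.3623 ← occupied
  → r_2 = 0.3623
beam 3: φ=-45°, α=150°
  dir = (cos 150°, sin 150°) = (-0.8660, 0.5000); from cell (8,1)
  next x-line at t=0.9815, next y-line at t=0.7000; Δt_x=1.1547, Δt_y=2.0000
    y: enter (8,2) at t=0.7000 ← occupied
  → r_3 = 0.7000
beam 4: φ=0°, α=195°
  dir = (cos 195°, sin 195°) = (-0.9659, -0.2588); from cell (8,1)
  next x-line at t=0.8800, next y-line at t=2.5114; Δt_x=1.0353, Δt_y=3.8637
    x: enter (7,1) at t=0.8800
    x: enter (6,1) at t=1.9153
    y: enter (6,0) at t=2.5114 ← occupied
  → r_4 = 2.5114
beam 5: φ=45°, α=240°
  dir = (cos 240°, sin 240°) = (-0.5000, -0.8660); from cell (8,1)
  next x-line at t=1.7000, next y-line at t=0.7506; Δt_x=2.0000, Δt_y=1.1547
    y: enter (8,0) at t=0.7506 ← occupied
  → r_5 = 0.7506
beam 6: φ=90°, α=285°
  dir = (cos 285°, sin 285°) = (0.2588, -0.9659); from cell (8,1)
  next x-line at t=0.5796, next y-line at t=0.6729; Δt_x=3.8637, Δt_y=1.0353
    x: enter (9,1) at t=0.5796 ← occupied
  → r_6 = 0.5796
beam 7: φ=135°, α=330°
  dir = (cos 330°, sin 330°) = (0.8660, -0.5000); from cell (8,1)
  next x-line at t=0.1732, next y-line at t=1.3000; Δt_x=1.1547, Δt_y=2.0000
    x: enter (9,1) at t=0.1732 ← occupied
  → r_7 = 0.1732

ranges = [0.3000, 0.3623, 0.7000, 2.5114, 0.7506, 0.5796, 0.1732]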